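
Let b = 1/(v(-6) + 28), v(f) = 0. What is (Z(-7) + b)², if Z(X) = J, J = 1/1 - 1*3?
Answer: 3025/784 ≈ 3.8584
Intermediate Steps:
b = 1/28 (b = 1/(0 + 28) = 1/28 ≈ 0.035714)
J = -2 (J = 1 - 3 = -2)
Z(X) = -2
(Z(-7) + b)² = (-2 + 1/28)² = (-55/28)² = 3025/784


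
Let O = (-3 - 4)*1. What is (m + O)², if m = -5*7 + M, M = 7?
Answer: 1225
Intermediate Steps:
O = -7 (O = -7*1 = -7)
m = -28 (m = -5*7 + 7 = -35 + 7 = -28)
(m + O)² = (-28 - 7)² = (-35)² = 1225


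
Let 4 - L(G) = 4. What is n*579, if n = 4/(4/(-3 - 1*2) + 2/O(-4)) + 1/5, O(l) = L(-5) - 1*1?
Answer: -24897/35 ≈ -711.34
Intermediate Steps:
L(G) = 0 (L(G) = 4 - 1*4 = 4 - 4 = 0)
O(l) = -1 (O(l) = 0 - 1*1 = 0 - 1 = -1)
n = -43/35 (n = 4/(4/(-3 - 1*2) + 2/(-1)) + 1/5 = 4/(4/(-3 - 2) + 2*(-1)) + 1*(⅕) = 4/(4/(-5) - 2) + ⅕ = 4/(4*(-⅕) - 2) + ⅕ = 4/(-⅘ - 2) + ⅕ = 4/(-14/5) + ⅕ = 4*(-5/14) + ⅕ = -10/7 + ⅕ = -43/35 ≈ -1.2286)
n*579 = -43/35*579 = -24897/35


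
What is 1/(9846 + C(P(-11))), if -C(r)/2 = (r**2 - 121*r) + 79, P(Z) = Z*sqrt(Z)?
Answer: 6175/115235592 + 1331*I*sqrt(11)/115235592 ≈ 5.3586e-5 + 3.8308e-5*I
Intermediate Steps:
P(Z) = Z**(3/2)
C(r) = -158 - 2*r**2 + 242*r (C(r) = -2*((r**2 - 121*r) + 79) = -2*(79 + r**2 - 121*r) = -158 - 2*r**2 + 242*r)
1/(9846 + C(P(-11))) = 1/(9846 + (-158 - 2*((-11)**(3/2))**2 + 242*(-11)**(3/2))) = 1/(9846 + (-158 - 2*(-11*I*sqrt(11))**2 + 242*(-11*I*sqrt(11)))) = 1/(9846 + (-158 - 2*(-1331) - 2662*I*sqrt(11))) = 1/(9846 + (-158 + 2662 - 2662*I*sqrt(11))) = 1/(9846 + (2504 - 2662*I*sqrt(11))) = 1/(12350 - 2662*I*sqrt(11))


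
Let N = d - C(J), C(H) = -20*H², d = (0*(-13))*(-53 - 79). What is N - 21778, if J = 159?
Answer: 483842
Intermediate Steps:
d = 0 (d = 0*(-132) = 0)
N = 505620 (N = 0 - (-20)*159² = 0 - (-20)*25281 = 0 - 1*(-505620) = 0 + 505620 = 505620)
N - 21778 = 505620 - 21778 = 483842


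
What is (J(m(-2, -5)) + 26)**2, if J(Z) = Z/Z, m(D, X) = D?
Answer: 729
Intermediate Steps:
J(Z) = 1
(J(m(-2, -5)) + 26)**2 = (1 + 26)**2 = 27**2 = 729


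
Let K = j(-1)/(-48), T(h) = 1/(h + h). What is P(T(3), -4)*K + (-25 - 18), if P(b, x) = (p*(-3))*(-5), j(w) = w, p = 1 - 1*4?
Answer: -703/16 ≈ -43.938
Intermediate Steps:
p = -3 (p = 1 - 4 = -3)
T(h) = 1/(2*h)
P(b, x) = -45 (P(b, x) = -3*(-3)*(-5) = 9*(-5) = -45)
K = 1/48 (K = -1/(-48) = -1*(-1/48) = 1/48 ≈ 0.020833)
P(T(3), -4)*K + (-25 - 18) = -45*1/48 + (-25 - 18) = -15/16 - 43 = -703/16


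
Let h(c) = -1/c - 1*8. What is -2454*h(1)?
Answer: 22086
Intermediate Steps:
h(c) = -8 - 1/c (h(c) = -1/c - 8 = -8 - 1/c)
-2454*h(1) = -2454*(-8 - 1/1) = -2454*(-8 - 1*1) = -2454*(-8 - 1) = -2454*(-9) = 22086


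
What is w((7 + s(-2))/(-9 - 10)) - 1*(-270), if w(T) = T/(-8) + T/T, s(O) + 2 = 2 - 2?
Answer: 41197/152 ≈ 271.03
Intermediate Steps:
s(O) = -2 (s(O) = -2 + (2 - 2) = -2 + 0 = -2)
w(T) = 1 - T/8 (w(T) = T*(-⅛) + 1 = -T/8 + 1 = 1 - T/8)
w((7 + s(-2))/(-9 - 10)) - 1*(-270) = (1 - (7 - 2)/(8*(-9 - 10))) - 1*(-270) = (1 - 5/(8*(-19))) + 270 = (1 - 5*(-1)/(8*19)) + 270 = (1 - ⅛*(-5/19)) + 270 = (1 + 5/152) + 270 = 157/152 + 270 = 41197/152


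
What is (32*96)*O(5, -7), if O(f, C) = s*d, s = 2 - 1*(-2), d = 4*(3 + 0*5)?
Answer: 147456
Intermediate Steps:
d = 12 (d = 4*(3 + 0) = 4*3 = 12)
s = 4 (s = 2 + 2 = 4)
O(f, C) = 48 (O(f, C) = 4*12 = 48)
(32*96)*O(5, -7) = (32*96)*48 = 3072*48 = 147456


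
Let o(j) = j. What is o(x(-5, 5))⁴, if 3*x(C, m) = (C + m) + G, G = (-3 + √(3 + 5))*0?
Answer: 0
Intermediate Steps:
G = 0 (G = (-3 + √8)*0 = (-3 + 2*√2)*0 = 0)
x(C, m) = C/3 + m/3 (x(C, m) = ((C + m) + 0)/3 = (C + m)/3 = C/3 + m/3)
o(x(-5, 5))⁴ = ((⅓)*(-5) + (⅓)*5)⁴ = (-5/3 + 5/3)⁴ = 0⁴ = 0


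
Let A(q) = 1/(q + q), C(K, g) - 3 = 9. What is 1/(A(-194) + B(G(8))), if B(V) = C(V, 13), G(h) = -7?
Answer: 388/4655 ≈ 0.083351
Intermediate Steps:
C(K, g) = 12 (C(K, g) = 3 + 9 = 12)
A(q) = 1/(2*q)
B(V) = 12
1/(A(-194) + B(G(8))) = 1/((½)/(-194) + 12) = 1/((½)*(-1/194) + 12) = 1/(-1/388 + 12) = 1/(4655/388) = 388/4655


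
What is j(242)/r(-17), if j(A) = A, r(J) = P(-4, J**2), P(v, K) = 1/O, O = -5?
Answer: -1210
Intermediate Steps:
P(v, K) = -1/5 (P(v, K) = 1/(-5) = -1/5)
r(J) = -1/5
j(242)/r(-17) = 242/(-1/5) = 242*(-5) = -1210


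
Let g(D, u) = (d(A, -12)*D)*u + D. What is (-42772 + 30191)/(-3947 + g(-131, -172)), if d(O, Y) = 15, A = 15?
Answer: -12581/333902 ≈ -0.037679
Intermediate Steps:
g(D, u) = D + 15*D*u (g(D, u) = (15*D)*u + D = 15*D*u + D = D + 15*D*u)
(-42772 + 30191)/(-3947 + g(-131, -172)) = (-42772 + 30191)/(-3947 - 131*(1 + 15*(-172))) = -12581/(-3947 - 131*(1 - 2580)) = -12581/(-3947 - 131*(-2579)) = -12581/(-3947 + 337849) = -12581/333902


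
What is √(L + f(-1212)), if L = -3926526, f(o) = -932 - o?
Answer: I*√3926246 ≈ 1981.5*I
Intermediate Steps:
√(L + f(-1212)) = √(-3926526 + (-932 - 1*(-1212))) = √(-3926526 + (-932 + 1212)) = √(-3926526 + 280) = √(-3926246) = I*√3926246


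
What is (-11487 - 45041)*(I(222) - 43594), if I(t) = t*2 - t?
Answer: 2451732416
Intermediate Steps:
I(t) = t (I(t) = 2*t - t = t)
(-11487 - 45041)*(I(222) - 43594) = (-11487 - 45041)*(222 - 43594) = -56528*(-43372) = 2451732416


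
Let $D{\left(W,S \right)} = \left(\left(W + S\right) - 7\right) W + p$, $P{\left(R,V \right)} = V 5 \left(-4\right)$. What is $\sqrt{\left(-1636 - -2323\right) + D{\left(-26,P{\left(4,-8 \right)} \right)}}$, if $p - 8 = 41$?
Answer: $i \sqrt{2566} \approx 50.656 i$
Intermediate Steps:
$P{\left(R,V \right)} = - 20 V$ ($P{\left(R,V \right)} = 5 V \left(-4\right) = - 20 V$)
$p = 49$ ($p = 8 + 41 = 49$)
$D{\left(W,S \right)} = 49 + W \left(-7 + S + W\right)$ ($D{\left(W,S \right)} = \left(\left(W + S\right) - 7\right) W + 49 = \left(\left(S + W\right) - 7\right) W + 49 = \left(-7 + S + W\right) W + 49 = W \left(-7 + S + W\right) + 49 = 49 + W \left(-7 + S + W\right)$)
$\sqrt{\left(-1636 - -2323\right) + D{\left(-26,P{\left(4,-8 \right)} \right)}} = \sqrt{\left(-1636 - -2323\right) + \left(49 + \left(-26\right)^{2} - -182 + \left(-20\right) \left(-8\right) \left(-26\right)\right)} = \sqrt{\left(-1636 + 2323\right) + \left(49 + 676 + 182 + 160 \left(-26\right)\right)} = \sqrt{687 + \left(49 + 676 + 182 - 4160\right)} = \sqrt{687 - 3253} = \sqrt{-2566} = i \sqrt{2566}$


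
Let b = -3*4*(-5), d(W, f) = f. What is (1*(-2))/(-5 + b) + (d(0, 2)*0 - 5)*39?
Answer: -10727/55 ≈ -195.04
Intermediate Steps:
b = 60 (b = -12*(-5) = 60)
(1*(-2))/(-5 + b) + (d(0, 2)*0 - 5)*39 = (1*(-2))/(-5 + 60) + (2*0 - 5)*39 = -2/55 + (0 - 5)*39 = -2*1/55 - 5*39 = -2/55 - 195 = -10727/55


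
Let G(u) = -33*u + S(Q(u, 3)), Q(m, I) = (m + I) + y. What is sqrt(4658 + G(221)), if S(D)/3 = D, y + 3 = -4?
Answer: 8*I*sqrt(31) ≈ 44.542*I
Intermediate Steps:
y = -7 (y = -3 - 4 = -7)
Q(m, I) = -7 + I + m (Q(m, I) = (m + I) - 7 = (I + m) - 7 = -7 + I + m)
S(D) = 3*D
G(u) = -12 - 30*u (G(u) = -33*u + 3*(-7 + 3 + u) = -33*u + 3*(-4 + u) = -33*u + (-12 + 3*u) = -12 - 30*u)
sqrt(4658 + G(221)) = sqrt(4658 + (-12 - 30*221)) = sqrt(4658 + (-12 - 6630)) = sqrt(4658 - 6642) = sqrt(-1984) = 8*I*sqrt(31)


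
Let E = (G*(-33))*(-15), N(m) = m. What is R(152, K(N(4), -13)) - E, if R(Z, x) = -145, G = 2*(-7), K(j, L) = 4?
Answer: 6785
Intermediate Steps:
G = -14
E = -6930 (E = -14*(-33)*(-15) = 462*(-15) = -6930)
R(152, K(N(4), -13)) - E = -145 - 1*(-6930) = -145 + 6930 = 6785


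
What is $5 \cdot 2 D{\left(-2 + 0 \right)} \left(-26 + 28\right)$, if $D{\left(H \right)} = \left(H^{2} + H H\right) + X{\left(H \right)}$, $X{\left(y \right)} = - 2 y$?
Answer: $240$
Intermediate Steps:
$D{\left(H \right)} = - 2 H + 2 H^{2}$ ($D{\left(H \right)} = \left(H^{2} + H H\right) - 2 H = \left(H^{2} + H^{2}\right) - 2 H = 2 H^{2} - 2 H = - 2 H + 2 H^{2}$)
$5 \cdot 2 D{\left(-2 + 0 \right)} \left(-26 + 28\right) = 5 \cdot 2 \cdot 2 \left(-2 + 0\right) \left(-1 + \left(-2 + 0\right)\right) \left(-26 + 28\right) = 10 \cdot 2 \left(-2\right) \left(-1 - 2\right) 2 = 10 \cdot 2 \left(-2\right) \left(-3\right) 2 = 10 \cdot 12 \cdot 2 = 120 \cdot 2 = 240$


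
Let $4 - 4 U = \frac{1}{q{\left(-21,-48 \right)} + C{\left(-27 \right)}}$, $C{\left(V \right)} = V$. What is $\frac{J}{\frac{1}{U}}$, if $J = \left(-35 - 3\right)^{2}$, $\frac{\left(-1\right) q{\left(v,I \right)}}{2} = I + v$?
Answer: $\frac{159923}{111} \approx 1440.7$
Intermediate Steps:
$q{\left(v,I \right)} = - 2 I - 2 v$ ($q{\left(v,I \right)} = - 2 \left(I + v\right) = - 2 I - 2 v$)
$U = \frac{443}{444}$ ($U = 1 - \frac{1}{4 \left(\left(\left(-2\right) \left(-48\right) - -42\right) - 27\right)} = 1 - \frac{1}{4 \left(\left(96 + 42\right) - 27\right)} = 1 - \frac{1}{4 \left(138 - 27\right)} = 1 - \frac{1}{4 \cdot 111} = 1 - \frac{1}{444} = \frac{443}{444} \approx 0.99775$)
$J = 1444$ ($J = \left(-38\right)^{2} = 1444$)
$\frac{J}{\frac{1}{U}} = \frac{1444}{\frac{1}{\frac{443}{444}}} = \frac{1444}{\frac{444}{443}} = 1444 \cdot \frac{443}{444} = \frac{159923}{111}$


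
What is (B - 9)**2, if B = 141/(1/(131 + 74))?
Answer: 834978816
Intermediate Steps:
B = 28905 (B = 141/(1/205) = 141*205 = 28905)
(B - 9)**2 = (28905 - 9)**2 = 28896**2 = 834978816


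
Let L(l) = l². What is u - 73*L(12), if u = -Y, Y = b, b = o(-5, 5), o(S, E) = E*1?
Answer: -10517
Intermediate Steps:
o(S, E) = E
b = 5
Y = 5
u = -5 (u = -1*5 = -5)
u - 73*L(12) = -5 - 73*12² = -5 - 73*144 = -5 - 10512 = -10517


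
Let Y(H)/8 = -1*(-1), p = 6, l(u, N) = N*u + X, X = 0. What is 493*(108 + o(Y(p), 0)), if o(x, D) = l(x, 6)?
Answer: 76908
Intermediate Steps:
l(u, N) = N*u (l(u, N) = N*u + 0 = N*u)
Y(H) = 8 (Y(H) = 8*(-1*(-1)) = 8*1 = 8)
o(x, D) = 6*x
493*(108 + o(Y(p), 0)) = 493*(108 + 6*8) = 493*(108 + 48) = 493*156 = 76908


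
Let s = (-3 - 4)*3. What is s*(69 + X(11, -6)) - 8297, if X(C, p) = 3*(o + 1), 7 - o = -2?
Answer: -10376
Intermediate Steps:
o = 9 (o = 7 - 1*(-2) = 7 + 2 = 9)
s = -21 (s = -7*3 = -21)
X(C, p) = 30 (X(C, p) = 3*(9 + 1) = 3*10 = 30)
s*(69 + X(11, -6)) - 8297 = -21*(69 + 30) - 8297 = -21*99 - 8297 = -2079 - 8297 = -10376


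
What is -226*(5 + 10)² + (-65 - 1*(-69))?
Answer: -50846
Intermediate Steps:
-226*(5 + 10)² + (-65 - 1*(-69)) = -226*15² + (-65 + 69) = -226*225 + 4 = -50850 + 4 = -50846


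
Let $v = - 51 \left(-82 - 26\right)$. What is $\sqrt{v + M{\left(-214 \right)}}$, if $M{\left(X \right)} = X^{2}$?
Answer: $22 \sqrt{106} \approx 226.5$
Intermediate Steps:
$v = 5508$ ($v = \left(-51\right) \left(-108\right) = 5508$)
$\sqrt{v + M{\left(-214 \right)}} = \sqrt{5508 + \left(-214\right)^{2}} = \sqrt{5508 + 45796} = \sqrt{51304} = 22 \sqrt{106}$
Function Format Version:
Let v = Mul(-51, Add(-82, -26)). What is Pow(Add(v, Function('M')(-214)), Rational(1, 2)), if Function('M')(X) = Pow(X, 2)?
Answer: Mul(22, Pow(106, Rational(1, 2))) ≈ 226.50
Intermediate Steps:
v = 5508 (v = Mul(-51, -108) = 5508)
Pow(Add(v, Function('M')(-214)), Rational(1, 2)) = Pow(Add(5508, Pow(-214, 2)), Rational(1, 2)) = Pow(Add(5508, 45796), Rational(1, 2)) = Pow(51304, Rational(1, 2)) = Mul(22, Pow(106, Rational(1, 2)))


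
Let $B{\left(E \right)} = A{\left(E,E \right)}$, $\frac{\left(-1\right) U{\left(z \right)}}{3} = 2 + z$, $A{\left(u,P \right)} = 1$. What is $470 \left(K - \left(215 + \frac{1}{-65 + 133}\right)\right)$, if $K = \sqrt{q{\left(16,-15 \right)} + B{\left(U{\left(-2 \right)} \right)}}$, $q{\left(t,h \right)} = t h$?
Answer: $- \frac{3435935}{34} + 470 i \sqrt{239} \approx -1.0106 \cdot 10^{5} + 7266.0 i$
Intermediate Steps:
$U{\left(z \right)} = -6 - 3 z$ ($U{\left(z \right)} = - 3 \left(2 + z\right) = -6 - 3 z$)
$B{\left(E \right)} = 1$
$q{\left(t,h \right)} = h t$
$K = i \sqrt{239}$ ($K = \sqrt{\left(-15\right) 16 + 1} = \sqrt{-240 + 1} = \sqrt{-239} = i \sqrt{239} \approx 15.46 i$)
$470 \left(K - \left(215 + \frac{1}{-65 + 133}\right)\right) = 470 \left(i \sqrt{239} - \left(215 + \frac{1}{-65 + 133}\right)\right) = 470 \left(i \sqrt{239} - \frac{14621}{68}\right) = 470 \left(- \frac{14621}{68} + i \sqrt{239}\right) = - \frac{3435935}{34} + 470 i \sqrt{239}$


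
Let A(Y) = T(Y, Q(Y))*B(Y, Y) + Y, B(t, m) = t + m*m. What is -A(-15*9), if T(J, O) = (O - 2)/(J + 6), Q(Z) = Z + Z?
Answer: -1634355/43 ≈ -38008.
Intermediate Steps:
Q(Z) = 2*Z
T(J, O) = (-2 + O)/(6 + J)
B(t, m) = t + m²
A(Y) = Y + (-2 + 2*Y)*(Y + Y²)/(6 + Y) (A(Y) = ((-2 + 2*Y)/(6 + Y))*(Y + Y²) + Y = (-2 + 2*Y)*(Y + Y²)/(6 + Y) + Y = Y + (-2 + 2*Y)*(Y + Y²)/(6 + Y))
-A(-15*9) = -(-15*9)*(4 - 15*9 + 2*(-15*9)²)/(6 - 15*9) = -(-135)*(4 - 135 + 2*(-135)²)/(6 - 135) = -(-135)*(4 - 135 + 2*18225)/(-129) = -(-135)*(-1)*(4 - 135 + 36450)/129 = -(-135)*(-1)*36319/129 = -1*1634355/43 = -1634355/43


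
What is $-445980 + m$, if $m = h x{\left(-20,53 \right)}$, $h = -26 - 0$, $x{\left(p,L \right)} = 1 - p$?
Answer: $-446526$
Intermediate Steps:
$h = -26$ ($h = -26 + 0 = -26$)
$m = -546$ ($m = - 26 \left(1 - -20\right) = - 26 \left(1 + 20\right) = \left(-26\right) 21 = -546$)
$-445980 + m = -445980 - 546 = -446526$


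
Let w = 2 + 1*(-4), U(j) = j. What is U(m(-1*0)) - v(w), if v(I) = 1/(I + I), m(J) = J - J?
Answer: ¼ ≈ 0.25000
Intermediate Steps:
m(J) = 0
w = -2 (w = 2 - 4 = -2)
v(I) = 1/(2*I)
U(m(-1*0)) - v(w) = 0 - 1/(2*(-2)) = 0 - (-1)/(2*2) = 0 - 1*(-¼) = 0 + ¼ = ¼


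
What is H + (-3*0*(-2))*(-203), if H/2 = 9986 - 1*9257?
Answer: 1458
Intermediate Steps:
H = 1458 (H = 2*(9986 - 1*9257) = 2*(9986 - 9257) = 2*729 = 1458)
H + (-3*0*(-2))*(-203) = 1458 + (-3*0*(-2))*(-203) = 1458 + (0*(-2))*(-203) = 1458 + 0*(-203) = 1458 + 0 = 1458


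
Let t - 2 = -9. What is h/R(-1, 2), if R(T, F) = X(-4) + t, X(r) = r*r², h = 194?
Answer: -194/71 ≈ -2.7324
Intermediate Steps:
X(r) = r³
t = -7 (t = 2 - 9 = -7)
R(T, F) = -71 (R(T, F) = (-4)³ - 7 = -64 - 7 = -71)
h/R(-1, 2) = 194/(-71) = 194*(-1/71) = -194/71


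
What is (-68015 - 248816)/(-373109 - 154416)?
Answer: 316831/527525 ≈ 0.60060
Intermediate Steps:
(-68015 - 248816)/(-373109 - 154416) = -316831/(-527525) = -316831*(-1/527525) = 316831/527525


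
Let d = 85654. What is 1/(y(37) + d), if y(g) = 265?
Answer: 1/85919 ≈ 1.1639e-5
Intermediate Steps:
1/(y(37) + d) = 1/(265 + 85654) = 1/85919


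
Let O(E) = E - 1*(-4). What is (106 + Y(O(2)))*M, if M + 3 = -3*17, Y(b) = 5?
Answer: -5994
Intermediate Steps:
O(E) = 4 + E (O(E) = E + 4 = 4 + E)
M = -54 (M = -3 - 3*17 = -3 - 51 = -54)
(106 + Y(O(2)))*M = (106 + 5)*(-54) = 111*(-54) = -5994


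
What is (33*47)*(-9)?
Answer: -13959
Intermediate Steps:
(33*47)*(-9) = 1551*(-9) = -13959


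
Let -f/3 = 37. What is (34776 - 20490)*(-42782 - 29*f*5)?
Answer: -381250482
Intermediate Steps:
f = -111 (f = -3*37 = -111)
(34776 - 20490)*(-42782 - 29*f*5) = (34776 - 20490)*(-42782 - 29*(-111)*5) = 14286*(-42782 + 3219*5) = 14286*(-42782 + 16095) = 14286*(-26687) = -381250482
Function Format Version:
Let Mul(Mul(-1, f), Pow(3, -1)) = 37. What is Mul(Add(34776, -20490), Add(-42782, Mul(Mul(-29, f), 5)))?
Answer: -381250482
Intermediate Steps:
f = -111 (f = Mul(-3, 37) = -111)
Mul(Add(34776, -20490), Add(-42782, Mul(Mul(-29, f), 5))) = Mul(Add(34776, -20490), Add(-42782, Mul(Mul(-29, -111), 5))) = Mul(14286, Add(-42782, Mul(3219, 5))) = Mul(14286, Add(-42782, 16095)) = Mul(14286, -26687) = -381250482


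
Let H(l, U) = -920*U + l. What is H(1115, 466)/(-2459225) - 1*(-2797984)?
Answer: 1376174526001/491845 ≈ 2.7980e+6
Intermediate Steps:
H(l, U) = l - 920*U
H(1115, 466)/(-2459225) - 1*(-2797984) = (1115 - 920*466)/(-2459225) - 1*(-2797984) = (1115 - 428720)*(-1/2459225) + 2797984 = -427605*(-1/2459225) + 2797984 = 85521/491845 + 2797984 = 1376174526001/491845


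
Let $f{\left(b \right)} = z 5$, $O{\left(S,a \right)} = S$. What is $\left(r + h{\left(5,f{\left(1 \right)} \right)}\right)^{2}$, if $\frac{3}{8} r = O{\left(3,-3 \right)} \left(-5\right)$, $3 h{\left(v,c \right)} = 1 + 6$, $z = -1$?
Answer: $\frac{12769}{9} \approx 1418.8$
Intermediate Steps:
$f{\left(b \right)} = -5$ ($f{\left(b \right)} = \left(-1\right) 5 = -5$)
$h{\left(v,c \right)} = \frac{7}{3}$ ($h{\left(v,c \right)} = \frac{1 + 6}{3} = \frac{1}{3} \cdot 7 = \frac{7}{3}$)
$r = -40$ ($r = \frac{8 \cdot 3 \left(-5\right)}{3} = \frac{8}{3} \left(-15\right) = -40$)
$\left(r + h{\left(5,f{\left(1 \right)} \right)}\right)^{2} = \left(-40 + \frac{7}{3}\right)^{2} = \left(- \frac{113}{3}\right)^{2} = \frac{12769}{9}$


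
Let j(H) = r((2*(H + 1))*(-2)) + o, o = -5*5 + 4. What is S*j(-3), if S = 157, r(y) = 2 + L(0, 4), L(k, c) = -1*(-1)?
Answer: -2826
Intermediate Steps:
L(k, c) = 1
o = -21 (o = -25 + 4 = -21)
r(y) = 3 (r(y) = 2 + 1 = 3)
j(H) = -18 (j(H) = 3 - 21 = -18)
S*j(-3) = 157*(-18) = -2826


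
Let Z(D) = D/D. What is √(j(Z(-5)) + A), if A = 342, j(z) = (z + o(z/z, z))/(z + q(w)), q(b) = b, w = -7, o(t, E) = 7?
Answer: √3066/3 ≈ 18.457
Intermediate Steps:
Z(D) = 1
j(z) = (7 + z)/(-7 + z) (j(z) = (z + 7)/(z - 7) = (7 + z)/(-7 + z))
√(j(Z(-5)) + A) = √((7 + 1)/(-7 + 1) + 342) = √(8/(-6) + 342) = √(-⅙*8 + 342) = √(-4/3 + 342) = √(1022/3) = √3066/3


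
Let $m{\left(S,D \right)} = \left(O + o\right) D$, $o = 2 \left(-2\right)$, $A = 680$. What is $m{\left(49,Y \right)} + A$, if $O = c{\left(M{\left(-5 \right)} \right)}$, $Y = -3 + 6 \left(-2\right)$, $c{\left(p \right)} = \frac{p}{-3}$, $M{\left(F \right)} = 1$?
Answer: $745$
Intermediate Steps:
$c{\left(p \right)} = - \frac{p}{3}$ ($c{\left(p \right)} = p \left(- \frac{1}{3}\right) = - \frac{p}{3}$)
$o = -4$
$Y = -15$ ($Y = -3 - 12 = -15$)
$O = - \frac{1}{3}$ ($O = \left(- \frac{1}{3}\right) 1 = - \frac{1}{3} \approx -0.33333$)
$m{\left(S,D \right)} = - \frac{13 D}{3}$ ($m{\left(S,D \right)} = \left(- \frac{1}{3} - 4\right) D = - \frac{13 D}{3}$)
$m{\left(49,Y \right)} + A = \left(- \frac{13}{3}\right) \left(-15\right) + 680 = 65 + 680 = 745$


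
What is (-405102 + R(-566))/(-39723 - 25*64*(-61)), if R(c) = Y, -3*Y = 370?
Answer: -1215676/173631 ≈ -7.0015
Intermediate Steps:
Y = -370/3 (Y = -⅓*370 = -370/3 ≈ -123.33)
R(c) = -370/3
(-405102 + R(-566))/(-39723 - 25*64*(-61)) = (-405102 - 370/3)/(-39723 - 25*64*(-61)) = -1215676/(3*(-39723 - 1600*(-61))) = -1215676/(3*(-39723 + 97600)) = -1215676/3/57877 = -1215676/3*1/57877 = -1215676/173631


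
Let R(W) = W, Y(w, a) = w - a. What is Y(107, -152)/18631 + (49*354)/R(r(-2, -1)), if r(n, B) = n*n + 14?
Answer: 53862998/55893 ≈ 963.68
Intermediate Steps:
r(n, B) = 14 + n² (r(n, B) = n² + 14 = 14 + n²)
Y(107, -152)/18631 + (49*354)/R(r(-2, -1)) = (107 - 1*(-152))/18631 + (49*354)/(14 + (-2)²) = (107 + 152)*(1/18631) + 17346/(14 + 4) = 259*(1/18631) + 17346/18 = 259/18631 + 17346*(1/18) = 259/18631 + 2891/3 = 53862998/55893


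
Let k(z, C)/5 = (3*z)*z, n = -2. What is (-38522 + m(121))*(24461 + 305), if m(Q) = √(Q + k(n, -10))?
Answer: -954035852 + 24766*√181 ≈ -9.5370e+8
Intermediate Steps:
k(z, C) = 15*z² (k(z, C) = 5*((3*z)*z) = 5*(3*z²) = 15*z²)
m(Q) = √(60 + Q) (m(Q) = √(Q + 15*(-2)²) = √(Q + 15*4) = √(Q + 60) = √(60 + Q))
(-38522 + m(121))*(24461 + 305) = (-38522 + √(60 + 121))*(24461 + 305) = (-38522 + √181)*24766 = -954035852 + 24766*√181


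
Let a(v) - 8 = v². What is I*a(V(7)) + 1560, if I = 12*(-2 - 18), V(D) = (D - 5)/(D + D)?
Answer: -17880/49 ≈ -364.90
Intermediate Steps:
V(D) = (-5 + D)/(2*D) (V(D) = (-5 + D)/((2*D)) = (-5 + D)*(1/(2*D)) = (-5 + D)/(2*D))
I = -240 (I = 12*(-20) = -240)
a(v) = 8 + v²
I*a(V(7)) + 1560 = -240*(8 + ((½)*(-5 + 7)/7)²) + 1560 = -240*(8 + ((½)*(⅐)*2)²) + 1560 = -240*(8 + (⅐)²) + 1560 = -240*(8 + 1/49) + 1560 = -240*393/49 + 1560 = -94320/49 + 1560 = -17880/49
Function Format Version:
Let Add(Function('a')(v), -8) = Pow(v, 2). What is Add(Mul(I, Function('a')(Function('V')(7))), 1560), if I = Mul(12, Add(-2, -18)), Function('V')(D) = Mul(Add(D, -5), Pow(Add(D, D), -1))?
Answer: Rational(-17880, 49) ≈ -364.90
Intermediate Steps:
Function('V')(D) = Mul(Rational(1, 2), Pow(D, -1), Add(-5, D)) (Function('V')(D) = Mul(Add(-5, D), Pow(Mul(2, D), -1)) = Mul(Add(-5, D), Mul(Rational(1, 2), Pow(D, -1))) = Mul(Rational(1, 2), Pow(D, -1), Add(-5, D)))
I = -240 (I = Mul(12, -20) = -240)
Function('a')(v) = Add(8, Pow(v, 2))
Add(Mul(I, Function('a')(Function('V')(7))), 1560) = Add(Mul(-240, Add(8, Pow(Mul(Rational(1, 2), Pow(7, -1), Add(-5, 7)), 2))), 1560) = Add(Mul(-240, Add(8, Pow(Mul(Rational(1, 2), Rational(1, 7), 2), 2))), 1560) = Add(Mul(-240, Add(8, Pow(Rational(1, 7), 2))), 1560) = Add(Mul(-240, Add(8, Rational(1, 49))), 1560) = Add(Mul(-240, Rational(393, 49)), 1560) = Add(Rational(-94320, 49), 1560) = Rational(-17880, 49)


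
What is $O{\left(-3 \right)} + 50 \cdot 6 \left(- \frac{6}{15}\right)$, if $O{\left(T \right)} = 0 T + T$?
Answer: $-123$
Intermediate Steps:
$O{\left(T \right)} = T$ ($O{\left(T \right)} = 0 + T = T$)
$O{\left(-3 \right)} + 50 \cdot 6 \left(- \frac{6}{15}\right) = -3 + 50 \cdot 6 \left(- \frac{6}{15}\right) = -3 + 50 \cdot 6 \left(\left(-6\right) \frac{1}{15}\right) = -3 + 50 \cdot 6 \left(- \frac{2}{5}\right) = -3 + 50 \left(- \frac{12}{5}\right) = -3 - 120 = -123$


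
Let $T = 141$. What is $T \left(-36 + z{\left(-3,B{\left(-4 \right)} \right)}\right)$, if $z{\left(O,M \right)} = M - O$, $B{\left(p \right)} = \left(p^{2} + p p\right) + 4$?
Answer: $423$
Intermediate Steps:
$B{\left(p \right)} = 4 + 2 p^{2}$ ($B{\left(p \right)} = \left(p^{2} + p^{2}\right) + 4 = 2 p^{2} + 4 = 4 + 2 p^{2}$)
$T \left(-36 + z{\left(-3,B{\left(-4 \right)} \right)}\right) = 141 \left(-36 + \left(\left(4 + 2 \left(-4\right)^{2}\right) - -3\right)\right) = 141 \left(-36 + \left(\left(4 + 2 \cdot 16\right) + 3\right)\right) = 141 \left(-36 + \left(\left(4 + 32\right) + 3\right)\right) = 141 \left(-36 + \left(36 + 3\right)\right) = 141 \left(-36 + 39\right) = 141 \cdot 3 = 423$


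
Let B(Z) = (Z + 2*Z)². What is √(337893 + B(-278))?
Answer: √1033449 ≈ 1016.6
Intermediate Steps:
B(Z) = 9*Z² (B(Z) = (3*Z)² = 9*Z²)
√(337893 + B(-278)) = √(337893 + 9*(-278)²) = √(337893 + 9*77284) = √(337893 + 695556) = √1033449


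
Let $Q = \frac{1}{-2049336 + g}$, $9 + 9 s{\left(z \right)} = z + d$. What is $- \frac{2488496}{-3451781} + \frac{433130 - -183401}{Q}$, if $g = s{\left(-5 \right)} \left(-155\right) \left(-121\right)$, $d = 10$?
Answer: $- \frac{39410932954193247820}{31066029} \approx -1.2686 \cdot 10^{12}$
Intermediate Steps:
$s{\left(z \right)} = \frac{1}{9} + \frac{z}{9}$ ($s{\left(z \right)} = -1 + \frac{z + 10}{9} = -1 + \frac{10 + z}{9} = -1 + \left(\frac{10}{9} + \frac{z}{9}\right) = \frac{1}{9} + \frac{z}{9}$)
$g = - \frac{75020}{9}$ ($g = \left(\frac{1}{9} + \frac{1}{9} \left(-5\right)\right) \left(-155\right) \left(-121\right) = \left(\frac{1}{9} - \frac{5}{9}\right) \left(-155\right) \left(-121\right) = \left(- \frac{4}{9}\right) \left(-155\right) \left(-121\right) = \frac{620}{9} \left(-121\right) = - \frac{75020}{9} \approx -8335.6$)
$Q = - \frac{9}{18519044}$ ($Q = \frac{1}{-2049336 - \frac{75020}{9}} = \frac{1}{- \frac{18519044}{9}} = - \frac{9}{18519044} \approx -4.8599 \cdot 10^{-7}$)
$- \frac{2488496}{-3451781} + \frac{433130 - -183401}{Q} = - \frac{2488496}{-3451781} + \frac{433130 - -183401}{- \frac{9}{18519044}} = \left(-2488496\right) \left(- \frac{1}{3451781}\right) + \left(433130 + 183401\right) \left(- \frac{18519044}{9}\right) = \frac{2488496}{3451781} + 616531 \left(- \frac{18519044}{9}\right) = \frac{2488496}{3451781} - \frac{11417564716364}{9} = - \frac{39410932954193247820}{31066029}$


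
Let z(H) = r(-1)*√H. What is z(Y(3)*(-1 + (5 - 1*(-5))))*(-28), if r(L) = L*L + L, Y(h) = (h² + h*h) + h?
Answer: 0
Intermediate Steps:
Y(h) = h + 2*h² (Y(h) = (h² + h²) + h = 2*h² + h = h + 2*h²)
r(L) = L + L² (r(L) = L² + L = L + L²)
z(H) = 0 (z(H) = (-(1 - 1))*√H = (-1*0)*√H = 0*√H = 0)
z(Y(3)*(-1 + (5 - 1*(-5))))*(-28) = 0*(-28) = 0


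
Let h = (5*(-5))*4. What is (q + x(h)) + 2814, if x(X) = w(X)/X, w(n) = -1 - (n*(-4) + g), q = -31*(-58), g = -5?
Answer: 115399/25 ≈ 4616.0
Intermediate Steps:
h = -100 (h = -25*4 = -100)
q = 1798
w(n) = 4 + 4*n (w(n) = -1 - (n*(-4) - 5) = -1 - (-4*n - 5) = -1 - (-5 - 4*n) = -1 + (5 + 4*n) = 4 + 4*n)
x(X) = (4 + 4*X)/X
(q + x(h)) + 2814 = (1798 + (4 + 4/(-100))) + 2814 = (1798 + (4 + 4*(-1/100))) + 2814 = (1798 + (4 - 1/25)) + 2814 = (1798 + 99/25) + 2814 = 45049/25 + 2814 = 115399/25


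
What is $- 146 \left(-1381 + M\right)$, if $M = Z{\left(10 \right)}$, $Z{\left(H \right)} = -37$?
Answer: $207028$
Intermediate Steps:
$M = -37$
$- 146 \left(-1381 + M\right) = - 146 \left(-1381 - 37\right) = \left(-146\right) \left(-1418\right) = 207028$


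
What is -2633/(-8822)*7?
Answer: 18431/8822 ≈ 2.0892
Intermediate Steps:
-2633/(-8822)*7 = -2633*(-1/8822)*7 = (2633/8822)*7 = 18431/8822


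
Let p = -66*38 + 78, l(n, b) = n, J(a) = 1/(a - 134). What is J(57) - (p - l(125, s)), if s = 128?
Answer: 196734/77 ≈ 2555.0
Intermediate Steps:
J(a) = 1/(-134 + a)
p = -2430 (p = -2508 + 78 = -2430)
J(57) - (p - l(125, s)) = 1/(-134 + 57) - (-2430 - 1*125) = 1/(-77) - (-2430 - 125) = -1/77 - 1*(-2555) = -1/77 + 2555 = 196734/77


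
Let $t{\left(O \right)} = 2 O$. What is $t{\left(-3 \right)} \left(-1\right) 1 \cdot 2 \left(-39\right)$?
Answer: $-468$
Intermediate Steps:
$t{\left(-3 \right)} \left(-1\right) 1 \cdot 2 \left(-39\right) = 2 \left(-3\right) \left(-1\right) 1 \cdot 2 \left(-39\right) = - 6 \left(\left(-1\right) 2\right) \left(-39\right) = \left(-6\right) \left(-2\right) \left(-39\right) = 12 \left(-39\right) = -468$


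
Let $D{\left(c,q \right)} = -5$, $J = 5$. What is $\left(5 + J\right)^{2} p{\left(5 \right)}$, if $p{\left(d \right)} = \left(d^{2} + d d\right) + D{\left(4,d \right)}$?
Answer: $4500$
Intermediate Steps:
$p{\left(d \right)} = -5 + 2 d^{2}$ ($p{\left(d \right)} = \left(d^{2} + d d\right) - 5 = \left(d^{2} + d^{2}\right) - 5 = 2 d^{2} - 5 = -5 + 2 d^{2}$)
$\left(5 + J\right)^{2} p{\left(5 \right)} = \left(5 + 5\right)^{2} \left(-5 + 2 \cdot 5^{2}\right) = 10^{2} \left(-5 + 2 \cdot 25\right) = 100 \left(-5 + 50\right) = 100 \cdot 45 = 4500$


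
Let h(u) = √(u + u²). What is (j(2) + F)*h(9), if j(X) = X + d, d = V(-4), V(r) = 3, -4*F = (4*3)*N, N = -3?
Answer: 42*√10 ≈ 132.82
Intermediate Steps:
F = 9 (F = -4*3*(-3)/4 = -3*(-3) = -¼*(-36) = 9)
d = 3
j(X) = 3 + X (j(X) = X + 3 = 3 + X)
(j(2) + F)*h(9) = ((3 + 2) + 9)*√(9*(1 + 9)) = (5 + 9)*√(9*10) = 14*√90 = 14*(3*√10) = 42*√10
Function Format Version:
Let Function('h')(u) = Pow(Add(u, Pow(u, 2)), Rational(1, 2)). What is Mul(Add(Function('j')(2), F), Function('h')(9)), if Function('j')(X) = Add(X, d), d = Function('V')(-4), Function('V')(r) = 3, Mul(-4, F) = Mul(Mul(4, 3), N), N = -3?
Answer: Mul(42, Pow(10, Rational(1, 2))) ≈ 132.82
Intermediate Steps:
F = 9 (F = Mul(Rational(-1, 4), Mul(Mul(4, 3), -3)) = Mul(Rational(-1, 4), Mul(12, -3)) = Mul(Rational(-1, 4), -36) = 9)
d = 3
Function('j')(X) = Add(3, X) (Function('j')(X) = Add(X, 3) = Add(3, X))
Mul(Add(Function('j')(2), F), Function('h')(9)) = Mul(Add(Add(3, 2), 9), Pow(Mul(9, Add(1, 9)), Rational(1, 2))) = Mul(Add(5, 9), Pow(Mul(9, 10), Rational(1, 2))) = Mul(14, Pow(90, Rational(1, 2))) = Mul(14, Mul(3, Pow(10, Rational(1, 2)))) = Mul(42, Pow(10, Rational(1, 2)))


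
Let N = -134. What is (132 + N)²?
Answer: 4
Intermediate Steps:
(132 + N)² = (132 - 134)² = (-2)² = 4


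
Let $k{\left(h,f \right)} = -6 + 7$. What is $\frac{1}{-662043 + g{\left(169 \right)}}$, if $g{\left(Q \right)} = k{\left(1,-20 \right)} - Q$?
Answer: $- \frac{1}{662211} \approx -1.5101 \cdot 10^{-6}$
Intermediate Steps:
$k{\left(h,f \right)} = 1$
$g{\left(Q \right)} = 1 - Q$
$\frac{1}{-662043 + g{\left(169 \right)}} = \frac{1}{-662043 + \left(1 - 169\right)} = \frac{1}{-662043 - 168} = \frac{1}{-662211} = - \frac{1}{662211}$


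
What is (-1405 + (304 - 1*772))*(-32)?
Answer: 59936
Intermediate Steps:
(-1405 + (304 - 1*772))*(-32) = (-1405 + (304 - 772))*(-32) = (-1405 - 468)*(-32) = -1873*(-32) = 59936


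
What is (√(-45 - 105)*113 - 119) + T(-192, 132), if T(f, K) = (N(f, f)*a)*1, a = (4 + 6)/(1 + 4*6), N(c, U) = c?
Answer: -979/5 + 565*I*√6 ≈ -195.8 + 1384.0*I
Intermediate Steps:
a = ⅖ (a = 10/(1 + 24) = 10/25 = 10*(1/25) = ⅖ ≈ 0.40000)
T(f, K) = 2*f/5 (T(f, K) = (f*(⅖))*1 = (2*f/5)*1 = 2*f/5)
(√(-45 - 105)*113 - 119) + T(-192, 132) = (√(-45 - 105)*113 - 119) + (⅖)*(-192) = (√(-150)*113 - 119) - 384/5 = ((5*I*√6)*113 - 119) - 384/5 = (565*I*√6 - 119) - 384/5 = (-119 + 565*I*√6) - 384/5 = -979/5 + 565*I*√6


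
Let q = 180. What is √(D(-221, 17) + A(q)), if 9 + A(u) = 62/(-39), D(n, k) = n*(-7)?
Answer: 4*√146055/39 ≈ 39.197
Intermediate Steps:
D(n, k) = -7*n
A(u) = -413/39 (A(u) = -9 + 62/(-39) = -9 + 62*(-1/39) = -9 - 62/39 = -413/39)
√(D(-221, 17) + A(q)) = √(-7*(-221) - 413/39) = √(1547 - 413/39) = √(59920/39) = 4*√146055/39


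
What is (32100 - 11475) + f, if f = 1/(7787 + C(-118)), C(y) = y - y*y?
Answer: 129009374/6255 ≈ 20625.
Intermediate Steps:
C(y) = y - y**2
f = -1/6255 (f = 1/(7787 - 118*(1 - 1*(-118))) = 1/(7787 - 118*(1 + 118)) = 1/(7787 - 118*119) = 1/(7787 - 14042) = 1/(-6255) = -1/6255 ≈ -0.00015987)
(32100 - 11475) + f = (32100 - 11475) - 1/6255 = 20625 - 1/6255 = 129009374/6255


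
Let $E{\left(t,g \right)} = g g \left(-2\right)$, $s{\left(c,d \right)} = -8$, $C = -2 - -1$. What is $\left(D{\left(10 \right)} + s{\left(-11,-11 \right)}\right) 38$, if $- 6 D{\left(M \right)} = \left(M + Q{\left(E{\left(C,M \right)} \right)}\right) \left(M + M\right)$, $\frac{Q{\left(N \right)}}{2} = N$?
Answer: $49096$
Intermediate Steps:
$C = -1$ ($C = -2 + 1 = -1$)
$E{\left(t,g \right)} = - 2 g^{2}$ ($E{\left(t,g \right)} = g^{2} \left(-2\right) = - 2 g^{2}$)
$Q{\left(N \right)} = 2 N$
$D{\left(M \right)} = - \frac{M \left(M - 4 M^{2}\right)}{3}$ ($D{\left(M \right)} = - \frac{\left(M + 2 \left(- 2 M^{2}\right)\right) \left(M + M\right)}{6} = - \frac{\left(M - 4 M^{2}\right) 2 M}{6} = - \frac{2 M \left(M - 4 M^{2}\right)}{6} = - \frac{M \left(M - 4 M^{2}\right)}{3}$)
$\left(D{\left(10 \right)} + s{\left(-11,-11 \right)}\right) 38 = \left(\frac{10^{2} \left(-1 + 4 \cdot 10\right)}{3} - 8\right) 38 = \left(\frac{1}{3} \cdot 100 \left(-1 + 40\right) - 8\right) 38 = \left(\frac{1}{3} \cdot 100 \cdot 39 - 8\right) 38 = \left(1300 - 8\right) 38 = 1292 \cdot 38 = 49096$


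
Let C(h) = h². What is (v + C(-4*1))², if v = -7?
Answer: 81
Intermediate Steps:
(v + C(-4*1))² = (-7 + (-4*1)²)² = (-7 + (-4)²)² = (-7 + 16)² = 9² = 81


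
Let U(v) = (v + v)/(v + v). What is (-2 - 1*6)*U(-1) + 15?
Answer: 7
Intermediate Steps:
U(v) = 1 (U(v) = (2*v)/((2*v)) = (2*v)*(1/(2*v)) = 1)
(-2 - 1*6)*U(-1) + 15 = (-2 - 1*6)*1 + 15 = (-2 - 6)*1 + 15 = -8*1 + 15 = -8 + 15 = 7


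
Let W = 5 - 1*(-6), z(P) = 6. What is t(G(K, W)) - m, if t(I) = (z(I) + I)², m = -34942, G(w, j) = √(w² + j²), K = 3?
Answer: 35108 + 12*√130 ≈ 35245.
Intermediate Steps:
W = 11 (W = 5 + 6 = 11)
G(w, j) = √(j² + w²)
t(I) = (6 + I)²
t(G(K, W)) - m = (6 + √(11² + 3²))² - 1*(-34942) = (6 + √(121 + 9))² + 34942 = (6 + √130)² + 34942 = 34942 + (6 + √130)²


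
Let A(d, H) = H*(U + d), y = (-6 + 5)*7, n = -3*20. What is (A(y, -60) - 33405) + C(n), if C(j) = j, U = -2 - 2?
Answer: -32805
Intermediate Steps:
U = -4
n = -60
y = -7 (y = -1*7 = -7)
A(d, H) = H*(-4 + d)
(A(y, -60) - 33405) + C(n) = (-60*(-4 - 7) - 33405) - 60 = (-60*(-11) - 33405) - 60 = (660 - 33405) - 60 = -32745 - 60 = -32805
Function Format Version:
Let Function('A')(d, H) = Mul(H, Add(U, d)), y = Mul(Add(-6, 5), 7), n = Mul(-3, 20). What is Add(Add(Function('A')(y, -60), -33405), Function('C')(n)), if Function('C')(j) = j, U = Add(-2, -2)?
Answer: -32805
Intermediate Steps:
U = -4
n = -60
y = -7 (y = Mul(-1, 7) = -7)
Function('A')(d, H) = Mul(H, Add(-4, d))
Add(Add(Function('A')(y, -60), -33405), Function('C')(n)) = Add(Add(Mul(-60, Add(-4, -7)), -33405), -60) = Add(Add(Mul(-60, -11), -33405), -60) = Add(Add(660, -33405), -60) = Add(-32745, -60) = -32805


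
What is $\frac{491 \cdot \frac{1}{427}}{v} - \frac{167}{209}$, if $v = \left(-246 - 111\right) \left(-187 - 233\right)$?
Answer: $- \frac{10691968841}{13381095420} \approx -0.79904$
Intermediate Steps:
$v = 149940$ ($v = \left(-357\right) \left(-420\right) = 149940$)
$\frac{491 \cdot \frac{1}{427}}{v} - \frac{167}{209} = \frac{491 \cdot \frac{1}{427}}{149940} - \frac{167}{209} = 491 \cdot \frac{1}{427} \cdot \frac{1}{149940} - \frac{167}{209} = \frac{491}{427} \cdot \frac{1}{149940} - \frac{167}{209} = \frac{491}{64024380} - \frac{167}{209} = - \frac{10691968841}{13381095420}$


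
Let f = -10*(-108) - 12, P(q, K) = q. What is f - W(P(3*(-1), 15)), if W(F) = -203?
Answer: 1271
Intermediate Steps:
f = 1068 (f = 1080 - 12 = 1068)
f - W(P(3*(-1), 15)) = 1068 - 1*(-203) = 1068 + 203 = 1271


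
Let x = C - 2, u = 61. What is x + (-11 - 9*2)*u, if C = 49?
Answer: -1722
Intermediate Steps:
x = 47 (x = 49 - 2 = 47)
x + (-11 - 9*2)*u = 47 + (-11 - 9*2)*61 = 47 + (-11 - 18)*61 = 47 - 29*61 = 47 - 1769 = -1722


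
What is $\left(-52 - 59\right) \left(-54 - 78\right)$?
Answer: $14652$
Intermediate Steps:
$\left(-52 - 59\right) \left(-54 - 78\right) = - 111 \left(-54 - 78\right) = \left(-111\right) \left(-132\right) = 14652$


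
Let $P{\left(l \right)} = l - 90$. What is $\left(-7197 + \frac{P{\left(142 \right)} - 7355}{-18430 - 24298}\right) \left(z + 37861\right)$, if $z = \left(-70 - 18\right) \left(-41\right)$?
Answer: $- \frac{116990559633}{392} \approx -2.9845 \cdot 10^{8}$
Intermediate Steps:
$P{\left(l \right)} = -90 + l$
$z = 3608$ ($z = \left(-88\right) \left(-41\right) = 3608$)
$\left(-7197 + \frac{P{\left(142 \right)} - 7355}{-18430 - 24298}\right) \left(z + 37861\right) = \left(-7197 + \frac{\left(-90 + 142\right) - 7355}{-18430 - 24298}\right) \left(3608 + 37861\right) = \left(-7197 + \frac{52 - 7355}{-42728}\right) 41469 = \left(-7197 - - \frac{67}{392}\right) 41469 = \left(-7197 + \frac{67}{392}\right) 41469 = \left(- \frac{2821157}{392}\right) 41469 = - \frac{116990559633}{392}$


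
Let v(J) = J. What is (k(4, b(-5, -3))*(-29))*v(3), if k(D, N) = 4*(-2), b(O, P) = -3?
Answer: 696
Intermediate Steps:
k(D, N) = -8
(k(4, b(-5, -3))*(-29))*v(3) = -8*(-29)*3 = 232*3 = 696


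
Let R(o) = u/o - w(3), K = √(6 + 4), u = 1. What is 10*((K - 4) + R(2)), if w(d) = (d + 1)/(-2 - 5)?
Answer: -205/7 + 10*√10 ≈ 2.3371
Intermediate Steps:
K = √10 ≈ 3.1623
w(d) = -⅐ - d/7 (w(d) = (1 + d)/(-7) = (1 + d)*(-⅐) = -⅐ - d/7)
R(o) = 4/7 + 1/o (R(o) = 1/o - (-⅐ - ⅐*3) = 1/o - (-⅐ - 3/7) = 1/o - 1*(-4/7) = 1/o + 4/7 = 4/7 + 1/o)
10*((K - 4) + R(2)) = 10*((√10 - 4) + (4/7 + 1/2)) = 10*((-4 + √10) + (4/7 + ½)) = 10*((-4 + √10) + 15/14) = 10*(-41/14 + √10) = -205/7 + 10*√10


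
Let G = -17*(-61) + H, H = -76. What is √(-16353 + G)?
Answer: 4*I*√962 ≈ 124.06*I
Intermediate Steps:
G = 961 (G = -17*(-61) - 76 = 1037 - 76 = 961)
√(-16353 + G) = √(-16353 + 961) = √(-15392) = 4*I*√962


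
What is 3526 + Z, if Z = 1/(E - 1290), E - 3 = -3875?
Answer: 18201211/5162 ≈ 3526.0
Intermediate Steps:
E = -3872 (E = 3 - 3875 = -3872)
Z = -1/5162 (Z = 1/(-3872 - 1290) = 1/(-5162) = -1/5162 ≈ -0.00019372)
3526 + Z = 3526 - 1/5162 = 18201211/5162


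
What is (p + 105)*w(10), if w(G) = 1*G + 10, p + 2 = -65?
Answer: 760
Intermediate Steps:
p = -67 (p = -2 - 65 = -67)
w(G) = 10 + G (w(G) = G + 10 = 10 + G)
(p + 105)*w(10) = (-67 + 105)*(10 + 10) = 38*20 = 760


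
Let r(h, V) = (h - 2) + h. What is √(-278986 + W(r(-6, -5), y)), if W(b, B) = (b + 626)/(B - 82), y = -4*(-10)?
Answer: 2*I*√3417757/7 ≈ 528.21*I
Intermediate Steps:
y = 40
r(h, V) = -2 + 2*h (r(h, V) = (-2 + h) + h = -2 + 2*h)
W(b, B) = (626 + b)/(-82 + B)
√(-278986 + W(r(-6, -5), y)) = √(-278986 + (626 + (-2 + 2*(-6)))/(-82 + 40)) = √(-278986 + (626 + (-2 - 12))/(-42)) = √(-278986 - (626 - 14)/42) = √(-278986 - 1/42*612) = √(-278986 - 102/7) = √(-1953004/7) = 2*I*√3417757/7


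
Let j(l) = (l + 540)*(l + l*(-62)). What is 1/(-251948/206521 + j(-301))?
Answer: 206521/906271515411 ≈ 2.2788e-7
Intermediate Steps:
j(l) = -61*l*(540 + l) (j(l) = (540 + l)*(l - 62*l) = (540 + l)*(-61*l) = -61*l*(540 + l))
1/(-251948/206521 + j(-301)) = 1/(-251948/206521 - 61*(-301)*(540 - 301)) = 1/(-251948*1/206521 - 61*(-301)*239) = 1/(-251948/206521 + 4388279) = 1/(906271515411/206521) = 206521/906271515411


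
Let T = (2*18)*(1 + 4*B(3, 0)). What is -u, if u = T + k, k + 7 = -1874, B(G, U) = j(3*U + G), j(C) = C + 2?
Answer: 1125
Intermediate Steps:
j(C) = 2 + C
B(G, U) = 2 + G + 3*U (B(G, U) = 2 + (3*U + G) = 2 + (G + 3*U) = 2 + G + 3*U)
k = -1881 (k = -7 - 1874 = -1881)
T = 756 (T = (2*18)*(1 + 4*(2 + 3 + 3*0)) = 36*(1 + 4*(2 + 3 + 0)) = 36*(1 + 4*5) = 36*(1 + 20) = 36*21 = 756)
u = -1125 (u = 756 - 1881 = -1125)
-u = -1*(-1125) = 1125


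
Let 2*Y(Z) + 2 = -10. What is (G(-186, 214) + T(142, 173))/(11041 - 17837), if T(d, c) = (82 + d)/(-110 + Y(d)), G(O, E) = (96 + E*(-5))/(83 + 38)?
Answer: 17511/11923582 ≈ 0.0014686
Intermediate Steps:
Y(Z) = -6 (Y(Z) = -1 + (1/2)*(-10) = -1 - 5 = -6)
G(O, E) = 96/121 - 5*E/121 (G(O, E) = (96 - 5*E)/121 = (96 - 5*E)*(1/121) = 96/121 - 5*E/121)
T(d, c) = -41/58 - d/116 (T(d, c) = (82 + d)/(-110 - 6) = (82 + d)/(-116) = (82 + d)*(-1/116) = -41/58 - d/116)
(G(-186, 214) + T(142, 173))/(11041 - 17837) = ((96/121 - 5/121*214) + (-41/58 - 1/116*142))/(11041 - 17837) = ((96/121 - 1070/121) + (-41/58 - 71/58))/(-6796) = (-974/121 - 56/29)*(-1/6796) = -35022/3509*(-1/6796) = 17511/11923582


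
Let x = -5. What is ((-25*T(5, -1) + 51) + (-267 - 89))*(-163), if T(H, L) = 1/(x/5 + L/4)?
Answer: 46455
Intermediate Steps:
T(H, L) = 1/(-1 + L/4) (T(H, L) = 1/(-5/5 + L/4) = 1/(-5*1/5 + L*(1/4)) = 1/(-1 + L/4))
((-25*T(5, -1) + 51) + (-267 - 89))*(-163) = ((-100/(-4 - 1) + 51) + (-267 - 89))*(-163) = ((-100/(-5) + 51) - 356)*(-163) = ((-100*(-1)/5 + 51) - 356)*(-163) = ((-25*(-4/5) + 51) - 356)*(-163) = ((20 + 51) - 356)*(-163) = (71 - 356)*(-163) = -285*(-163) = 46455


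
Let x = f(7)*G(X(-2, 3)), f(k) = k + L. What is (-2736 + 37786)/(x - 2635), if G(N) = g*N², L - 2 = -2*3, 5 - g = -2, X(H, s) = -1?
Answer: -17525/1307 ≈ -13.409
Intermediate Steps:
g = 7 (g = 5 - 1*(-2) = 5 + 2 = 7)
L = -4 (L = 2 - 2*3 = 2 - 6 = -4)
f(k) = -4 + k (f(k) = k - 4 = -4 + k)
G(N) = 7*N²
x = 21 (x = (-4 + 7)*(7*(-1)²) = 3*(7*1) = 3*7 = 21)
(-2736 + 37786)/(x - 2635) = (-2736 + 37786)/(21 - 2635) = 35050/(-2614) = 35050*(-1/2614) = -17525/1307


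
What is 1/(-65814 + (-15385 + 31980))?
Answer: -1/49219 ≈ -2.0317e-5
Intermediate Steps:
1/(-65814 + (-15385 + 31980)) = 1/(-65814 + 16595) = 1/(-49219) = -1/49219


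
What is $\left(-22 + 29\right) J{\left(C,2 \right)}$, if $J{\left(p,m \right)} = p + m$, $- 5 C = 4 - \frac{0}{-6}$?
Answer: $\frac{42}{5} \approx 8.4$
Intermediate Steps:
$C = - \frac{4}{5}$ ($C = - \frac{4 - \frac{0}{-6}}{5} = - \frac{4 - 0 \left(- \frac{1}{6}\right)}{5} = - \frac{4 - 0}{5} = - \frac{4 + 0}{5} = \left(- \frac{1}{5}\right) 4 = - \frac{4}{5} \approx -0.8$)
$J{\left(p,m \right)} = m + p$
$\left(-22 + 29\right) J{\left(C,2 \right)} = \left(-22 + 29\right) \left(2 - \frac{4}{5}\right) = 7 \cdot \frac{6}{5} = \frac{42}{5}$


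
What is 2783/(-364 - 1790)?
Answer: -2783/2154 ≈ -1.2920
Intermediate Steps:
2783/(-364 - 1790) = 2783/(-2154) = 2783*(-1/2154) = -2783/2154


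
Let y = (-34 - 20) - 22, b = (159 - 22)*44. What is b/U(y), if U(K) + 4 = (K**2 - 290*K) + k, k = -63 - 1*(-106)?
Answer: 6028/27855 ≈ 0.21641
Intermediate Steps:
b = 6028 (b = 137*44 = 6028)
k = 43 (k = -63 + 106 = 43)
y = -76 (y = -54 - 22 = -76)
U(K) = 39 + K**2 - 290*K (U(K) = -4 + ((K**2 - 290*K) + 43) = -4 + (43 + K**2 - 290*K) = 39 + K**2 - 290*K)
b/U(y) = 6028/(39 + (-76)**2 - 290*(-76)) = 6028/(39 + 5776 + 22040) = 6028/27855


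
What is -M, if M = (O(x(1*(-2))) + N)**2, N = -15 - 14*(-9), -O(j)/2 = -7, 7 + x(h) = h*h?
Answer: -15625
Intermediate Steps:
x(h) = -7 + h**2 (x(h) = -7 + h*h = -7 + h**2)
O(j) = 14 (O(j) = -2*(-7) = 14)
N = 111 (N = -15 + 126 = 111)
M = 15625 (M = (14 + 111)**2 = 125**2 = 15625)
-M = -1*15625 = -15625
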